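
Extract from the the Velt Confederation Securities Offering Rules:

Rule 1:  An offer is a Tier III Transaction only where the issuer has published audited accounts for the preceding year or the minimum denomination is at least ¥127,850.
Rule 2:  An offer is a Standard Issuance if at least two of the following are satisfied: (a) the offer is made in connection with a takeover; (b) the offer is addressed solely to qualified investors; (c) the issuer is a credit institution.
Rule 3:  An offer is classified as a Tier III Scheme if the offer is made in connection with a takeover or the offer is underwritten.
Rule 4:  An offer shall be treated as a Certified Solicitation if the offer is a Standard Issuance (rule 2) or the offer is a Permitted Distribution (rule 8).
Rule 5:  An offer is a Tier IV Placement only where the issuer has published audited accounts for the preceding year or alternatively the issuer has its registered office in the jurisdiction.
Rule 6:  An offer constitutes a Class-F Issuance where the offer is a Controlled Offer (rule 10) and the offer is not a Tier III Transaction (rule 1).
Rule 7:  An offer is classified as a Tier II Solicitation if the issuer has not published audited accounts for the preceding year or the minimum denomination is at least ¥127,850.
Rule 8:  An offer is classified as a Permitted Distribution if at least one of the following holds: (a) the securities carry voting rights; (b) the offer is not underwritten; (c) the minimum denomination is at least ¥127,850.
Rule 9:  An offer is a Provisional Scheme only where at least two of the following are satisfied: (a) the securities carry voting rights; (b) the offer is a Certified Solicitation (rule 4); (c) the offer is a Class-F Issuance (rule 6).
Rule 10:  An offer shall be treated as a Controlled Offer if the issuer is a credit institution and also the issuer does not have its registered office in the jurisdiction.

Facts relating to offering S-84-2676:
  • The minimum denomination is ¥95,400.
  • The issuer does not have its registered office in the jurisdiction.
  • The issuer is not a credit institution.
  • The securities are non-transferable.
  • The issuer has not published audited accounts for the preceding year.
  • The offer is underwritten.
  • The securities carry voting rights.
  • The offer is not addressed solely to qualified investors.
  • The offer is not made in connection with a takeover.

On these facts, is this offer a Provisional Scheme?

rule 2 — Standard Issuance: the offer is made in connection with a takeover? no; the offer is addressed solely to qualified investors? no; the issuer is a credit institution? no — 0 of 3 hold (need ≥2) → not satisfied.
rule 8 — Permitted Distribution: [the securities carry voting rights? yes] OR [the offer is not underwritten? no] OR [minimum denomination: ¥95,400 ≥ ¥127,850? no] → satisfied.
rule 4 — Certified Solicitation: [Standard Issuance (rule 2)? no] OR [Permitted Distribution (rule 8)? yes] → satisfied.
rule 10 — Controlled Offer: [the issuer is a credit institution? no] AND [the issuer does not have its registered office in the jurisdiction? yes] → not satisfied.
rule 1 — Tier III Transaction: [the issuer has published audited accounts for the preceding year? no] OR [minimum denomination: ¥95,400 ≥ ¥127,850? no] → not satisfied.
rule 6 — Class-F Issuance: [Controlled Offer (rule 10)? no] AND [not a Tier III Transaction (rule 1)? yes] → not satisfied.
rule 9 — Provisional Scheme: the securities carry voting rights? yes; Certified Solicitation (rule 4)? yes; Class-F Issuance (rule 6)? no — 2 of 3 hold (need ≥2) → satisfied.

Yes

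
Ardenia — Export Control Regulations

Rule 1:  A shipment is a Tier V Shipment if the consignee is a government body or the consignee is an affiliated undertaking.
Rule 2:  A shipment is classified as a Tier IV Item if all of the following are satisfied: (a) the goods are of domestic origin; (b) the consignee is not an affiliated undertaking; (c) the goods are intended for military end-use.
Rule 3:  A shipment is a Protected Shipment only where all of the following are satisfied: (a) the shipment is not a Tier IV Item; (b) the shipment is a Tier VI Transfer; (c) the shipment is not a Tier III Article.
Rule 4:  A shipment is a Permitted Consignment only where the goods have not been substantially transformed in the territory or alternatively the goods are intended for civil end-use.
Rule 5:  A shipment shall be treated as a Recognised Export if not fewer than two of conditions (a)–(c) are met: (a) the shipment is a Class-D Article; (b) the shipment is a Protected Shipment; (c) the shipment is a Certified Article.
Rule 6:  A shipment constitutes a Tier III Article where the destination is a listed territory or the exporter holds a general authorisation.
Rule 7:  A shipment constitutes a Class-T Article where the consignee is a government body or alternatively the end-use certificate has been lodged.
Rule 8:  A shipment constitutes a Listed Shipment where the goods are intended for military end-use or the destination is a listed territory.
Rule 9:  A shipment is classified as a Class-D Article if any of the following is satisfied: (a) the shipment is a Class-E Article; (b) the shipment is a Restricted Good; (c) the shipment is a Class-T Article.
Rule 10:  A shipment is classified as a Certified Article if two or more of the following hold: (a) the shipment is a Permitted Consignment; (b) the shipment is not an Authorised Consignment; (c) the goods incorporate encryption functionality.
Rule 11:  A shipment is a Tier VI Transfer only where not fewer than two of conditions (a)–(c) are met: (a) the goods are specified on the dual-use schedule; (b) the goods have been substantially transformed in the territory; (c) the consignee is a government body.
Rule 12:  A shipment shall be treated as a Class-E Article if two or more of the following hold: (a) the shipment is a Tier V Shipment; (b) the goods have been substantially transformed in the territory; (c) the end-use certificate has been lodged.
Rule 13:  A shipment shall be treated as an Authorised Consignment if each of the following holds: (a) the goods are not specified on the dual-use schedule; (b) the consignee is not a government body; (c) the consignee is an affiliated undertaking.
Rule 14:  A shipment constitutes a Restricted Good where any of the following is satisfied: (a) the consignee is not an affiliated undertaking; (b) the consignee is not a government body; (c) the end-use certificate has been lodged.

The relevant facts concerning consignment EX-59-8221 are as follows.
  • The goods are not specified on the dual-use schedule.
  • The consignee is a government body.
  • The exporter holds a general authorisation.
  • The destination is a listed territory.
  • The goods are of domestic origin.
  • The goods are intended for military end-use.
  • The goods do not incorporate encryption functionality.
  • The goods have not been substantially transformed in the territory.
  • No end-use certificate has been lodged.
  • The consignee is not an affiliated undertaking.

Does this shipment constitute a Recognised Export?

Yes

rule 1 — Tier V Shipment: [the consignee is a government body? yes] OR [the consignee is an affiliated undertaking? no] → satisfied.
rule 12 — Class-E Article: Tier V Shipment (rule 1)? yes; the goods have been substantially transformed in the territory? no; the end-use certificate has been lodged? no — 1 of 3 hold (need ≥2) → not satisfied.
rule 14 — Restricted Good: [the consignee is not an affiliated undertaking? yes] OR [the consignee is not a government body? no] OR [the end-use certificate has been lodged? no] → satisfied.
rule 7 — Class-T Article: [the consignee is a government body? yes] OR [the end-use certificate has been lodged? no] → satisfied.
rule 9 — Class-D Article: [Class-E Article (rule 12)? no] OR [Restricted Good (rule 14)? yes] OR [Class-T Article (rule 7)? yes] → satisfied.
rule 2 — Tier IV Item: [the goods are of domestic origin? yes] AND [the consignee is not an affiliated undertaking? yes] AND [the goods are intended for military end-use? yes] → satisfied.
rule 11 — Tier VI Transfer: the goods are specified on the dual-use schedule? no; the goods have been substantially transformed in the territory? no; the consignee is a government body? yes — 1 of 3 hold (need ≥2) → not satisfied.
rule 6 — Tier III Article: [the destination is a listed territory? yes] OR [the exporter holds a general authorisation? yes] → satisfied.
rule 3 — Protected Shipment: [not a Tier IV Item (rule 2)? no] AND [Tier VI Transfer (rule 11)? no] AND [not a Tier III Article (rule 6)? no] → not satisfied.
rule 4 — Permitted Consignment: [the goods have not been substantially transformed in the territory? yes] OR [the goods are intended for civil end-use? no] → satisfied.
rule 13 — Authorised Consignment: [the goods are not specified on the dual-use schedule? yes] AND [the consignee is not a government body? no] AND [the consignee is an affiliated undertaking? no] → not satisfied.
rule 10 — Certified Article: Permitted Consignment (rule 4)? yes; not an Authorised Consignment (rule 13)? yes; the goods incorporate encryption functionality? no — 2 of 3 hold (need ≥2) → satisfied.
rule 5 — Recognised Export: Class-D Article (rule 9)? yes; Protected Shipment (rule 3)? no; Certified Article (rule 10)? yes — 2 of 3 hold (need ≥2) → satisfied.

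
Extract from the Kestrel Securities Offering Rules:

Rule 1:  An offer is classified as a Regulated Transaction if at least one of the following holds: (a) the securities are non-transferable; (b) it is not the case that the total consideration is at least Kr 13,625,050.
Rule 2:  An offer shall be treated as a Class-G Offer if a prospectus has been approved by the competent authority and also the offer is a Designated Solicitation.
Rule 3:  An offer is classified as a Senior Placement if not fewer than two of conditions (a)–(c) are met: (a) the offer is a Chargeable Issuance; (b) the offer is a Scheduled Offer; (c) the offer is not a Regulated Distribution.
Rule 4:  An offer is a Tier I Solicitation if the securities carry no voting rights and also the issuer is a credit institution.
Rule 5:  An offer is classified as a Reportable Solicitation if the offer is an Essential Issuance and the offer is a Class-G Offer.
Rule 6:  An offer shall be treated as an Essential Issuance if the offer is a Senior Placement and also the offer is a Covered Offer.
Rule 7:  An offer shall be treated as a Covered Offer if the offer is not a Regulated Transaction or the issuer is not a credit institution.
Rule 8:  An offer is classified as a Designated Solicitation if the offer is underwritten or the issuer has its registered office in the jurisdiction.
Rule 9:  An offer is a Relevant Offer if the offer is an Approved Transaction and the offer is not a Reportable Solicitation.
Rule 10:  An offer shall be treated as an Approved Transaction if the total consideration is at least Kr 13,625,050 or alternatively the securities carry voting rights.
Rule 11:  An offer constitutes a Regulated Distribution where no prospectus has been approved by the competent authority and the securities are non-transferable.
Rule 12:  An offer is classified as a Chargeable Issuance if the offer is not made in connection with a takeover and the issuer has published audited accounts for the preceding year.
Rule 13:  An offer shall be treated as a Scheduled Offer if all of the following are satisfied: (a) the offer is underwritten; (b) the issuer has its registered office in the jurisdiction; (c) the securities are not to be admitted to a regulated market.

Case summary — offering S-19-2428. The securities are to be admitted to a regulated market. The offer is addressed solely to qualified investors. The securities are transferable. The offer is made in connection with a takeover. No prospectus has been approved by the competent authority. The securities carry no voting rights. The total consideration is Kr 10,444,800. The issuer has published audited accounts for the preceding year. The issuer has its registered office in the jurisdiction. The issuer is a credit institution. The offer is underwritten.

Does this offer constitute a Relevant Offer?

rule 10 — Approved Transaction: [total consideration: Kr 10,444,800 ≥ Kr 13,625,050? no] OR [the securities carry voting rights? no] → not satisfied.
rule 12 — Chargeable Issuance: [the offer is not made in connection with a takeover? no] AND [the issuer has published audited accounts for the preceding year? yes] → not satisfied.
rule 13 — Scheduled Offer: [the offer is underwritten? yes] AND [the issuer has its registered office in the jurisdiction? yes] AND [the securities are not to be admitted to a regulated market? no] → not satisfied.
rule 11 — Regulated Distribution: [no prospectus has been approved by the competent authority? yes] AND [the securities are non-transferable? no] → not satisfied.
rule 3 — Senior Placement: Chargeable Issuance (rule 12)? no; Scheduled Offer (rule 13)? no; not a Regulated Distribution (rule 11)? yes — 1 of 3 hold (need ≥2) → not satisfied.
rule 1 — Regulated Transaction: [the securities are non-transferable? no] OR [total consideration: Kr 10,444,800 ≥ Kr 13,625,050? no, so negated condition yes] → satisfied.
rule 7 — Covered Offer: [not a Regulated Transaction (rule 1)? no] OR [the issuer is not a credit institution? no] → not satisfied.
rule 6 — Essential Issuance: [Senior Placement (rule 3)? no] AND [Covered Offer (rule 7)? no] → not satisfied.
rule 8 — Designated Solicitation: [the offer is underwritten? yes] OR [the issuer has its registered office in the jurisdiction? yes] → satisfied.
rule 2 — Class-G Offer: [a prospectus has been approved by the competent authority? no] AND [Designated Solicitation (rule 8)? yes] → not satisfied.
rule 5 — Reportable Solicitation: [Essential Issuance (rule 6)? no] AND [Class-G Offer (rule 2)? no] → not satisfied.
rule 9 — Relevant Offer: [Approved Transaction (rule 10)? no] AND [not a Reportable Solicitation (rule 5)? yes] → not satisfied.

No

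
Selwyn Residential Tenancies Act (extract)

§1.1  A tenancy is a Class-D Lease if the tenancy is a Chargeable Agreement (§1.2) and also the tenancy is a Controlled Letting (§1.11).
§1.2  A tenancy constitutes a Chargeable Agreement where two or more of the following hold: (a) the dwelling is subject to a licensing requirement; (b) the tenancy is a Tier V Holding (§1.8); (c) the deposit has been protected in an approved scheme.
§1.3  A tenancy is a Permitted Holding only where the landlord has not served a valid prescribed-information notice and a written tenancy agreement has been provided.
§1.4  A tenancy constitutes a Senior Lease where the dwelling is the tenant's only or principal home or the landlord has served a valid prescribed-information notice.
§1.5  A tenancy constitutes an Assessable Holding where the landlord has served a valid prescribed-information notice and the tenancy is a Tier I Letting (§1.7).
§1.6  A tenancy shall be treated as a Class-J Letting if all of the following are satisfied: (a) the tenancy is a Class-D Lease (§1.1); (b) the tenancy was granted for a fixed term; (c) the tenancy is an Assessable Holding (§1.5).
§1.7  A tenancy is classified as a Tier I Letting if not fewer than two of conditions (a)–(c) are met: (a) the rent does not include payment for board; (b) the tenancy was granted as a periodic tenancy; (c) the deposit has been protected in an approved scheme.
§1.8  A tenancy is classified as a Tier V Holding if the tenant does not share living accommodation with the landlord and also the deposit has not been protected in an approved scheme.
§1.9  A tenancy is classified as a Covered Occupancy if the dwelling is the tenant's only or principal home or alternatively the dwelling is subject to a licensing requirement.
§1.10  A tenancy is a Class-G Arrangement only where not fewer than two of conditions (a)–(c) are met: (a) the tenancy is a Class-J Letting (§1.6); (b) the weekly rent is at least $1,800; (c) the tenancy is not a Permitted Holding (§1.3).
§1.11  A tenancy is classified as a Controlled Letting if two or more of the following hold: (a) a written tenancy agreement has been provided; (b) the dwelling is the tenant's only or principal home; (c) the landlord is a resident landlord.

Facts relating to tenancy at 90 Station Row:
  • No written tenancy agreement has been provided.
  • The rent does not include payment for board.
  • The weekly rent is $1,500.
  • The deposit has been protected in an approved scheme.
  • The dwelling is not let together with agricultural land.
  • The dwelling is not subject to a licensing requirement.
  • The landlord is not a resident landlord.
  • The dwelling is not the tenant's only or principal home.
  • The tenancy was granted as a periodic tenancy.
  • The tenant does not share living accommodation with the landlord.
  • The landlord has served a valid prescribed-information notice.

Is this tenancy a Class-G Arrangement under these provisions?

No

§1.8 — Tier V Holding: [the tenant does not share living accommodation with the landlord? yes] AND [the deposit has not been protected in an approved scheme? no] → not satisfied.
§1.2 — Chargeable Agreement: the dwelling is subject to a licensing requirement? no; Tier V Holding (§1.8)? no; the deposit has been protected in an approved scheme? yes — 1 of 3 hold (need ≥2) → not satisfied.
§1.11 — Controlled Letting: a written tenancy agreement has been provided? no; the dwelling is the tenant's only or principal home? no; the landlord is a resident landlord? no — 0 of 3 hold (need ≥2) → not satisfied.
§1.1 — Class-D Lease: [Chargeable Agreement (§1.2)? no] AND [Controlled Letting (§1.11)? no] → not satisfied.
§1.7 — Tier I Letting: the rent does not include payment for board? yes; the tenancy was granted as a periodic tenancy? yes; the deposit has been protected in an approved scheme? yes — 3 of 3 hold (need ≥2) → satisfied.
§1.5 — Assessable Holding: [the landlord has served a valid prescribed-information notice? yes] AND [Tier I Letting (§1.7)? yes] → satisfied.
§1.6 — Class-J Letting: [Class-D Lease (§1.1)? no] AND [the tenancy was granted for a fixed term? no] AND [Assessable Holding (§1.5)? yes] → not satisfied.
§1.3 — Permitted Holding: [the landlord has not served a valid prescribed-information notice? no] AND [a written tenancy agreement has been provided? no] → not satisfied.
§1.10 — Class-G Arrangement: Class-J Letting (§1.6)? no; weekly rent: $1,500 ≥ $1,800? no; not a Permitted Holding (§1.3)? yes — 1 of 3 hold (need ≥2) → not satisfied.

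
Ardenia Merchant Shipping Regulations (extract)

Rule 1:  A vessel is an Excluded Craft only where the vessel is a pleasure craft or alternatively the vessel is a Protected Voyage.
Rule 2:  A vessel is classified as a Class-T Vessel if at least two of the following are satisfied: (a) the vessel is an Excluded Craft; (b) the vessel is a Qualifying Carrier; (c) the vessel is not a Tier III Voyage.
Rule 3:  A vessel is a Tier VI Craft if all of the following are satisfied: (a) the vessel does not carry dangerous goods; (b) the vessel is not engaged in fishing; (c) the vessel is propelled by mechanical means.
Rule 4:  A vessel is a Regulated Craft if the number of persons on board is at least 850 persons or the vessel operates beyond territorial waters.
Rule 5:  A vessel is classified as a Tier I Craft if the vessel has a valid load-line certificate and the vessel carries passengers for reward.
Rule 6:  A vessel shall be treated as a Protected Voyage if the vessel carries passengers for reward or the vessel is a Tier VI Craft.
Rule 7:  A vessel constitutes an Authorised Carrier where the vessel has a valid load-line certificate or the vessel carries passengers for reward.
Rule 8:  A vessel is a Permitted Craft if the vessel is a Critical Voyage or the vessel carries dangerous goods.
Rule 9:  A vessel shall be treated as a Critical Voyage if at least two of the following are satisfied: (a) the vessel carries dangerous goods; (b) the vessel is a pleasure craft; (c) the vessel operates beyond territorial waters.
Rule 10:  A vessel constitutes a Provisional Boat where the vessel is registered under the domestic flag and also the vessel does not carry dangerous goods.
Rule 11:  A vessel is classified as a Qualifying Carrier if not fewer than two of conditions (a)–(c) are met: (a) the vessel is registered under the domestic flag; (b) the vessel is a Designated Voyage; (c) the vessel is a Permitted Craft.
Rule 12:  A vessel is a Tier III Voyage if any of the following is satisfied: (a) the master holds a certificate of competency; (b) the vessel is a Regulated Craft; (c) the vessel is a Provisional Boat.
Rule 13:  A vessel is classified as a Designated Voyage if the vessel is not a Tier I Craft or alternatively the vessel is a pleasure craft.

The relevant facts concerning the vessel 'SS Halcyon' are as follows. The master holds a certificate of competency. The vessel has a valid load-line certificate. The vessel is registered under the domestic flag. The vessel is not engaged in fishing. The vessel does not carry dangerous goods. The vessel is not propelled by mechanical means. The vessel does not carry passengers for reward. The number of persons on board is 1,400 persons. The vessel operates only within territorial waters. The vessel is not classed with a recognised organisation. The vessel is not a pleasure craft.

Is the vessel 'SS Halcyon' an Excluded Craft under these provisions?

No

rule 3 — Tier VI Craft: [the vessel does not carry dangerous goods? yes] AND [the vessel is not engaged in fishing? yes] AND [the vessel is propelled by mechanical means? no] → not satisfied.
rule 6 — Protected Voyage: [the vessel carries passengers for reward? no] OR [Tier VI Craft (rule 3)? no] → not satisfied.
rule 1 — Excluded Craft: [the vessel is a pleasure craft? no] OR [Protected Voyage (rule 6)? no] → not satisfied.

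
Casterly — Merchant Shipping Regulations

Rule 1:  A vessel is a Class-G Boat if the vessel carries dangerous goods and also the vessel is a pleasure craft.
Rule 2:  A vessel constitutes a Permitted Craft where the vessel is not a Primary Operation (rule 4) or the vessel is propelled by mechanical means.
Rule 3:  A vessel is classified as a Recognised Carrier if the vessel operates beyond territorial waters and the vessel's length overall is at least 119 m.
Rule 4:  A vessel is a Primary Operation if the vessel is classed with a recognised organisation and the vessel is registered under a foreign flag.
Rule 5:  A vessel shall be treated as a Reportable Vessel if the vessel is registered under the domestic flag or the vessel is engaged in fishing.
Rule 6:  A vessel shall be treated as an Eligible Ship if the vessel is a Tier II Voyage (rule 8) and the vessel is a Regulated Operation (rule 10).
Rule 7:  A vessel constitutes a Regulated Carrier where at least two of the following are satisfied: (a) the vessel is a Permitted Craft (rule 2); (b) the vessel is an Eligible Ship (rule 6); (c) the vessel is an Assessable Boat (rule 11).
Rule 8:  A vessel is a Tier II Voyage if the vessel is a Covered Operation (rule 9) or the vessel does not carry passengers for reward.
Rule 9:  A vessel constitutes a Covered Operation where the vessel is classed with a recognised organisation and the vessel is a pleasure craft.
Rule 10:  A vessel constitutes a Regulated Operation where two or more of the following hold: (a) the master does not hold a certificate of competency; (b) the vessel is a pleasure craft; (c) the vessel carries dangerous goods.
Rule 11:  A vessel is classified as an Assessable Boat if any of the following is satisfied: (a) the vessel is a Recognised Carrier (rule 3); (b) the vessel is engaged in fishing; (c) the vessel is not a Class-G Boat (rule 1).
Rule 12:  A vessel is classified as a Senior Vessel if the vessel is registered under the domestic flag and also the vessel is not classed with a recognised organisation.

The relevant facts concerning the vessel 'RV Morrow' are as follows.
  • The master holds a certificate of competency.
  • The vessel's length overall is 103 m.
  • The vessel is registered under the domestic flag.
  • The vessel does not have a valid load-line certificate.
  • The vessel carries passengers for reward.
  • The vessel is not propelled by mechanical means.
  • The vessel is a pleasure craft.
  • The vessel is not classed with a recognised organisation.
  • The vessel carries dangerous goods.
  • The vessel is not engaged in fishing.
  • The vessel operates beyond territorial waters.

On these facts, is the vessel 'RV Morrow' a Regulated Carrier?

No

Under rule 4: the vessel is classed with a recognised organisation? no; and the vessel is registered under a foreign flag? no. So the vessel is not a Primary Operation.
Under rule 2: not a Primary Operation (rule 4)? yes; or the vessel is propelled by mechanical means? no. So the vessel is a Permitted Craft.
Under rule 9: the vessel is classed with a recognised organisation? no; and the vessel is a pleasure craft? yes. So the vessel is not a Covered Operation.
Under rule 8: Covered Operation (rule 9)? no; or the vessel does not carry passengers for reward? no. So the vessel is not a Tier II Voyage.
Under rule 10: the master does not hold a certificate of competency? no; the vessel is a pleasure craft? yes; the vessel carries dangerous goods? yes — 2 of 3 hold (need ≥2) → satisfied.
Under rule 6: Tier II Voyage (rule 8)? no; and Regulated Operation (rule 10)? yes. So the vessel is not an Eligible Ship.
Under rule 3: the vessel operates beyond territorial waters? yes; and vessel's length overall: 103 m ≥ 119 m? no. So the vessel is not a Recognised Carrier.
Under rule 1: the vessel carries dangerous goods? yes; and the vessel is a pleasure craft? yes. So the vessel is a Class-G Boat.
Under rule 11: Recognised Carrier (rule 3)? no; or the vessel is engaged in fishing? no; or not a Class-G Boat (rule 1)? no. So the vessel is not an Assessable Boat.
Under rule 7: Permitted Craft (rule 2)? yes; Eligible Ship (rule 6)? no; Assessable Boat (rule 11)? no — 1 of 3 hold (need ≥2) → not satisfied.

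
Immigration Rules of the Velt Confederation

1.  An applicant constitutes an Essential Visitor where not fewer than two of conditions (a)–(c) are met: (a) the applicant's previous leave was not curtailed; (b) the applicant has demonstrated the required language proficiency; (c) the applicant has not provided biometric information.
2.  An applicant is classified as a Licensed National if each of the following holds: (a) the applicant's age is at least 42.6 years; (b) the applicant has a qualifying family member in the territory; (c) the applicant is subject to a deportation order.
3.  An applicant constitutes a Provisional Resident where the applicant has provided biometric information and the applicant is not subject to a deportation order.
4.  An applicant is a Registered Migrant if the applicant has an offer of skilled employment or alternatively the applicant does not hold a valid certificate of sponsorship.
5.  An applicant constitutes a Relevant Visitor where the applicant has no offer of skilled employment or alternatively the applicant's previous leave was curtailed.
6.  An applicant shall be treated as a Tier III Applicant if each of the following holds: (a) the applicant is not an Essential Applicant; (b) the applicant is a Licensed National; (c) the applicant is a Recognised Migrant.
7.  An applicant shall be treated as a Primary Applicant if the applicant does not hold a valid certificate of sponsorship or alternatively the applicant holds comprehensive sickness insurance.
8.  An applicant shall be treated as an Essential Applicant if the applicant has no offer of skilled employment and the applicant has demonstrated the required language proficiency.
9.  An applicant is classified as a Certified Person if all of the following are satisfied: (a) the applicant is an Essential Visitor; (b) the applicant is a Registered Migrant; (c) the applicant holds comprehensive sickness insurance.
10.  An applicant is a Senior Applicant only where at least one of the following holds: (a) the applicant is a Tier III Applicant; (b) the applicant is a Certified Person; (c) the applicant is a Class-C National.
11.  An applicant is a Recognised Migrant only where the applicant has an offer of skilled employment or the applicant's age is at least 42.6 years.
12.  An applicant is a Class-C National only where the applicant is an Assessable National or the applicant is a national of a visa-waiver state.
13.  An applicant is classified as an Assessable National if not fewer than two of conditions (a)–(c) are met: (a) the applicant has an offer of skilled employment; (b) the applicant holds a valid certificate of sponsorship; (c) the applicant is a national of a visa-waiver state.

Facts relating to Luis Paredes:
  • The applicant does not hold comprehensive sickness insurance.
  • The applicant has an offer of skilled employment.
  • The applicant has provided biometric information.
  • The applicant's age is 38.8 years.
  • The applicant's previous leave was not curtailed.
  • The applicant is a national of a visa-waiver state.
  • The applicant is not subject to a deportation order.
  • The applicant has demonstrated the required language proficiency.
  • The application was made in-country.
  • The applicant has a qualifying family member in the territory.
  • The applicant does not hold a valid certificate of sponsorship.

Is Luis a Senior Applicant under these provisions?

Yes

paragraph 8 — Essential Applicant: [the applicant has no offer of skilled employment? no] AND [the applicant has demonstrated the required language proficiency? yes] → not satisfied.
paragraph 2 — Licensed National: [applicant's age: 38.8 years ≥ 42.6 years? no] AND [the applicant has a qualifying family member in the territory? yes] AND [the applicant is subject to a deportation order? no] → not satisfied.
paragraph 11 — Recognised Migrant: [the applicant has an offer of skilled employment? yes] OR [applicant's age: 38.8 years ≥ 42.6 years? no] → satisfied.
paragraph 6 — Tier III Applicant: [not an Essential Applicant (paragraph 8)? yes] AND [Licensed National (paragraph 2)? no] AND [Recognised Migrant (paragraph 11)? yes] → not satisfied.
paragraph 1 — Essential Visitor: the applicant's previous leave was not curtailed? yes; the applicant has demonstrated the required language proficiency? yes; the applicant has not provided biometric information? no — 2 of 3 hold (need ≥2) → satisfied.
paragraph 4 — Registered Migrant: [the applicant has an offer of skilled employment? yes] OR [the applicant does not hold a valid certificate of sponsorship? yes] → satisfied.
paragraph 9 — Certified Person: [Essential Visitor (paragraph 1)? yes] AND [Registered Migrant (paragraph 4)? yes] AND [the applicant holds comprehensive sickness insurance? no] → not satisfied.
paragraph 13 — Assessable National: the applicant has an offer of skilled employment? yes; the applicant holds a valid certificate of sponsorship? no; the applicant is a national of a visa-waiver state? yes — 2 of 3 hold (need ≥2) → satisfied.
paragraph 12 — Class-C National: [Assessable National (paragraph 13)? yes] OR [the applicant is a national of a visa-waiver state? yes] → satisfied.
paragraph 10 — Senior Applicant: [Tier III Applicant (paragraph 6)? no] OR [Certified Person (paragraph 9)? no] OR [Class-C National (paragraph 12)? yes] → satisfied.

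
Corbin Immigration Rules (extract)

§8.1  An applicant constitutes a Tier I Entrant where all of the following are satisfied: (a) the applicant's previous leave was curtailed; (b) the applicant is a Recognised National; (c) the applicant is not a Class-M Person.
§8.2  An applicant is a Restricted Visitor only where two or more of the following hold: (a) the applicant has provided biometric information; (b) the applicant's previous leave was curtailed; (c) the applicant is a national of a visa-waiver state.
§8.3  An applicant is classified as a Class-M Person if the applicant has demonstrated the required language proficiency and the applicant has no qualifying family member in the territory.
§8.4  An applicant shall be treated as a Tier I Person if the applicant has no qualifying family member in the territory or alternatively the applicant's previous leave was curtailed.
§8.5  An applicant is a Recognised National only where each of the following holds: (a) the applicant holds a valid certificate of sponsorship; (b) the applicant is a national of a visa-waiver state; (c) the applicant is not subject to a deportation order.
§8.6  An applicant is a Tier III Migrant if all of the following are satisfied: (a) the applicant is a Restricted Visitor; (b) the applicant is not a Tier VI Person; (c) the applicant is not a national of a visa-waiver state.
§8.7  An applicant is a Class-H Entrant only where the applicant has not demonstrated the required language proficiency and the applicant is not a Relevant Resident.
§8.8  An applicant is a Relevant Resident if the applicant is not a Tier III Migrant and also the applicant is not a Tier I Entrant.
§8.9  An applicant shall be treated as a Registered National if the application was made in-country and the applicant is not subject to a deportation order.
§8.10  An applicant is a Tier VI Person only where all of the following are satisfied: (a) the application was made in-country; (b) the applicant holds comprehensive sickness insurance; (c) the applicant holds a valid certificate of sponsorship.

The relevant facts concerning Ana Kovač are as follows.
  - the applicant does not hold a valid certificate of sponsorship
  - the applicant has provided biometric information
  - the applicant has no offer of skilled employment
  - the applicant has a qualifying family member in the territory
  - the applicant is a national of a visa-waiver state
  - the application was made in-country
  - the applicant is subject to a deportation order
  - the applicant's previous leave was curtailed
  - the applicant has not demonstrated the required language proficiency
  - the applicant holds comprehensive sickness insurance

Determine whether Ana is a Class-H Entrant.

§8.2 — Restricted Visitor: the applicant has provided biometric information? yes; the applicant's previous leave was curtailed? yes; the applicant is a national of a visa-waiver state? yes — 3 of 3 hold (need ≥2) → satisfied.
§8.10 — Tier VI Person: [the application was made in-country? yes] AND [the applicant holds comprehensive sickness insurance? yes] AND [the applicant holds a valid certificate of sponsorship? no] → not satisfied.
§8.6 — Tier III Migrant: [Restricted Visitor (§8.2)? yes] AND [not a Tier VI Person (§8.10)? yes] AND [the applicant is not a national of a visa-waiver state? no] → not satisfied.
§8.5 — Recognised National: [the applicant holds a valid certificate of sponsorship? no] AND [the applicant is a national of a visa-waiver state? yes] AND [the applicant is not subject to a deportation order? no] → not satisfied.
§8.3 — Class-M Person: [the applicant has demonstrated the required language proficiency? no] AND [the applicant has no qualifying family member in the territory? no] → not satisfied.
§8.1 — Tier I Entrant: [the applicant's previous leave was curtailed? yes] AND [Recognised National (§8.5)? no] AND [not a Class-M Person (§8.3)? yes] → not satisfied.
§8.8 — Relevant Resident: [not a Tier III Migrant (§8.6)? yes] AND [not a Tier I Entrant (§8.1)? yes] → satisfied.
§8.7 — Class-H Entrant: [the applicant has not demonstrated the required language proficiency? yes] AND [not a Relevant Resident (§8.8)? no] → not satisfied.

No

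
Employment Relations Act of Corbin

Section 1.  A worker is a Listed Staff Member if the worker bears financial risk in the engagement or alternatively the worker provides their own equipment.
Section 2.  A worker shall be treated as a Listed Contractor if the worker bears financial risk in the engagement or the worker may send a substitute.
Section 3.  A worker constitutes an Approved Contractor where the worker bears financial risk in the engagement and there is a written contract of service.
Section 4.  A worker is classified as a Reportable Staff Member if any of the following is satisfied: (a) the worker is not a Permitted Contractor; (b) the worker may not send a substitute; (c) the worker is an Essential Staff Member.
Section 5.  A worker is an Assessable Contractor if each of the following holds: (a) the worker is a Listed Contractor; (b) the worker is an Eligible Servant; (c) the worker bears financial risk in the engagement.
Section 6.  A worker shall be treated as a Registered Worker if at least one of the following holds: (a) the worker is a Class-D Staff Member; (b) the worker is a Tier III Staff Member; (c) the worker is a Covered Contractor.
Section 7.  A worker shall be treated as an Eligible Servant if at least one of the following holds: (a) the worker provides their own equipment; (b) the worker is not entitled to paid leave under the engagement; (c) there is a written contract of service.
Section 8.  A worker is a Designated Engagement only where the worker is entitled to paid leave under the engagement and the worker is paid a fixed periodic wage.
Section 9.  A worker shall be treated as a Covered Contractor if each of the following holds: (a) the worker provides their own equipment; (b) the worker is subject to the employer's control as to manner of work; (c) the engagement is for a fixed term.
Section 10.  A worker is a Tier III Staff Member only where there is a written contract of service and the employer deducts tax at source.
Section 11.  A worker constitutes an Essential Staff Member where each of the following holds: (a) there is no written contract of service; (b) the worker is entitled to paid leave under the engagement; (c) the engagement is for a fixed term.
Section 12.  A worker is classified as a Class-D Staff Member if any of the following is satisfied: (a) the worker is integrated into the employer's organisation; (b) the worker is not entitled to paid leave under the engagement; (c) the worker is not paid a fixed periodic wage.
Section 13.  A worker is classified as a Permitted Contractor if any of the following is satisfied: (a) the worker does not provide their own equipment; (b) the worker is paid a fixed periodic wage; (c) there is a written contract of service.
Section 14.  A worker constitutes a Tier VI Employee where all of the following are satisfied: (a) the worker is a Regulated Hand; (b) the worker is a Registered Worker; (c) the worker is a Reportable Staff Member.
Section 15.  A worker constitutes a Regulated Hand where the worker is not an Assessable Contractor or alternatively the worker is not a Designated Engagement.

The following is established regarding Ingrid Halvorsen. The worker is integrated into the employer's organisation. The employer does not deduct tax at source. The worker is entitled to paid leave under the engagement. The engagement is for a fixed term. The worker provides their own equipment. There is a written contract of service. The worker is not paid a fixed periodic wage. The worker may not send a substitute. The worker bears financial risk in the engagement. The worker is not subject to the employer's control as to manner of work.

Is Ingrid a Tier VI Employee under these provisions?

Under section 2: the worker bears financial risk in the engagement? yes; or the worker may send a substitute? no. So the worker is a Listed Contractor.
Under section 7: the worker provides their own equipment? yes; or the worker is not entitled to paid leave under the engagement? no; or there is a written contract of service? yes. So the worker is an Eligible Servant.
Under section 5: Listed Contractor (section 2)? yes; and Eligible Servant (section 7)? yes; and the worker bears financial risk in the engagement? yes. So the worker is an Assessable Contractor.
Under section 8: the worker is entitled to paid leave under the engagement? yes; and the worker is paid a fixed periodic wage? no. So the worker is not a Designated Engagement.
Under section 15: not an Assessable Contractor (section 5)? no; or not a Designated Engagement (section 8)? yes. So the worker is a Regulated Hand.
Under section 12: the worker is integrated into the employer's organisation? yes; or the worker is not entitled to paid leave under the engagement? no; or the worker is not paid a fixed periodic wage? yes. So the worker is a Class-D Staff Member.
Under section 10: there is a written contract of service? yes; and the employer deducts tax at source? no. So the worker is not a Tier III Staff Member.
Under section 9: the worker provides their own equipment? yes; and the worker is subject to the employer's control as to manner of work? no; and the engagement is for a fixed term? yes. So the worker is not a Covered Contractor.
Under section 6: Class-D Staff Member (section 12)? yes; or Tier III Staff Member (section 10)? no; or Covered Contractor (section 9)? no. So the worker is a Registered Worker.
Under section 13: the worker does not provide their own equipment? no; or the worker is paid a fixed periodic wage? no; or there is a written contract of service? yes. So the worker is a Permitted Contractor.
Under section 11: there is no written contract of service? no; and the worker is entitled to paid leave under the engagement? yes; and the engagement is for a fixed term? yes. So the worker is not an Essential Staff Member.
Under section 4: not a Permitted Contractor (section 13)? no; or the worker may not send a substitute? yes; or Essential Staff Member (section 11)? no. So the worker is a Reportable Staff Member.
Under section 14: Regulated Hand (section 15)? yes; and Registered Worker (section 6)? yes; and Reportable Staff Member (section 4)? yes. So the worker is a Tier VI Employee.

Yes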